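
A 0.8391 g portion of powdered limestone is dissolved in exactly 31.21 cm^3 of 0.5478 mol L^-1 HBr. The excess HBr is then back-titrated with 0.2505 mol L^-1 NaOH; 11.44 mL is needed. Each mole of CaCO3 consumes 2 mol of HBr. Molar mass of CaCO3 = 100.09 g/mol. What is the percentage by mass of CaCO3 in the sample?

Total n(HBr) added = 0.5478 x 0.03121 = 0.01710 mol.
n(NaOH) used = 0.2505 x 0.01144 = 0.002866 mol, which equals the excess n(HBr).
So n(HBr) consumed by the sample = 0.01710 - 0.002866 = 0.01423 mol.
n(CaCO3) = 0.01423 / 2 = 0.007116 mol.
mass CaCO3 = 0.007116 x 100.09 = 0.7122 g, so %CaCO3 = 0.7122/0.8391 x 100 = 84.9%.

84.9%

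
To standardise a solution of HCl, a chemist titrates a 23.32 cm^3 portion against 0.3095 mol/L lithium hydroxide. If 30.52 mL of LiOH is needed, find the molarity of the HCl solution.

n(LiOH) delivered = 0.3095 x 0.03052 = 0.009446 mol.
For a 1:1 reaction, n(HCl) = 0.009446 mol.
[HCl] = 0.009446 mol / 0.02332 L = 0.405 M.

0.405 M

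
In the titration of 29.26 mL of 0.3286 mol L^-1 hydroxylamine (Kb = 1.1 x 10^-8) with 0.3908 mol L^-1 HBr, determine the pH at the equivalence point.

3.39

n(NH2OH) = 0.3286 x 0.02926 = 0.009615 mol; V(HBr) at equivalence = 0.009615/0.3908 = 0.02460 L.
At equivalence the base is fully converted to NH3OH+; total volume = 0.05386 L, so [NH3OH+] = 0.009615/0.05386 = 0.1785 M.
Ka(NH3OH+) = Kw/Kb = 1.0e-14 / 1.1 x 10^-8 = 9.09e-7.
[H^+] = sqrt(Ka x [NH3OH+]) = sqrt(9.09e-7 x 0.1785) = 0.000403 M.
pH = -log(0.000403) = 3.39.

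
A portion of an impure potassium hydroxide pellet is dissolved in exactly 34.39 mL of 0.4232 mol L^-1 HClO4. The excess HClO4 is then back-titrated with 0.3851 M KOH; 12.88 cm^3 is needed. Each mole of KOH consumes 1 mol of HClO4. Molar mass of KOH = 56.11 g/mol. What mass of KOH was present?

0.538 g

Total n(HClO4) added = 0.4232 x 0.03439 = 0.01455 mol.
n(KOH) used = 0.3851 x 0.01288 = 0.004960 mol, which equals the excess n(HClO4).
So n(HClO4) consumed by the sample = 0.01455 - 0.004960 = 0.009594 mol.
n(KOH) = 0.009594 / 1 = 0.009594 mol.
mass = 0.009594 mol x 56.11 g/mol = 0.538 g.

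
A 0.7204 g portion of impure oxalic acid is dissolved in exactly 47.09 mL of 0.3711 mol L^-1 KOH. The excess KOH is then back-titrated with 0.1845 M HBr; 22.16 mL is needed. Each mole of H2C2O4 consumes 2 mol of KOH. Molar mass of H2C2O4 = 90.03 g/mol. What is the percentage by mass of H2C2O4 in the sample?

83.6%

Total n(KOH) added = 0.3711 x 0.04709 = 0.01748 mol.
n(HBr) used = 0.1845 x 0.02216 = 0.004089 mol, which equals the excess n(KOH).
So n(KOH) consumed by the sample = 0.01748 - 0.004089 = 0.01339 mol.
n(H2C2O4) = 0.01339 / 2 = 0.006693 mol.
mass H2C2O4 = 0.006693 x 90.03 = 0.6026 g, so %H2C2O4 = 0.6026/0.7204 x 100 = 83.6%.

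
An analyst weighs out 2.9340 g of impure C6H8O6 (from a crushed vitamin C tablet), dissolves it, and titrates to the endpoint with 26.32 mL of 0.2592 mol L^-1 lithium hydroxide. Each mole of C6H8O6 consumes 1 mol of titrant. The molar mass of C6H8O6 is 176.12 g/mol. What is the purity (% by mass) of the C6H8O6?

41.0%

n(LiOH) = 0.2592 x 0.02632 = 0.006822 mol.
n(C6H8O6) = 0.006822 / 1 = 0.006822 mol.
mass of C6H8O6 = 0.006822 x 176.12 = 1.202 g.
% purity = 1.202 / 2.9340 x 100 = 41.0%.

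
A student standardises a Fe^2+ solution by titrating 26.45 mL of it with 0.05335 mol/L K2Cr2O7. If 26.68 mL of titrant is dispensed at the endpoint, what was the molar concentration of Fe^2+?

n(K2Cr2O7) = 0.05335 x 0.02668 = 0.001423 mol.
From the balanced equation, 1 mol K2Cr2O7 reacts with 6 mol Fe^2+, so n(Fe^2+) = 0.001423 x 6/1 = 0.008540 mol.
[Fe^2+] = 0.008540 / 0.02645 L = 0.323 M.

0.323 M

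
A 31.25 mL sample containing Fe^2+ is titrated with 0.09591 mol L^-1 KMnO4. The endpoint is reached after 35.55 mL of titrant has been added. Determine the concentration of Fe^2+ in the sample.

0.546 M

n(KMnO4) = 0.09591 x 0.03555 = 0.003410 mol.
From the balanced equation, 1 mol KMnO4 reacts with 5 mol Fe^2+, so n(Fe^2+) = 0.003410 x 5/1 = 0.01705 mol.
[Fe^2+] = 0.01705 / 0.03125 L = 0.546 M.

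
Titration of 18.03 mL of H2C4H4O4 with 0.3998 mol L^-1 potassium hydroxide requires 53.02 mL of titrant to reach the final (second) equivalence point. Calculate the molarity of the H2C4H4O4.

0.588 M

n(KOH) = 0.3998 x 0.05302 = 0.02120 mol.
At the final (second) equivalence point, 2 mol OH^- react per mol H2C4H4O4, so n(H2C4H4O4) = 0.02120 / 2 = 0.01060 mol.
[H2C4H4O4] = 0.01060 / 0.01803 L = 0.588 M.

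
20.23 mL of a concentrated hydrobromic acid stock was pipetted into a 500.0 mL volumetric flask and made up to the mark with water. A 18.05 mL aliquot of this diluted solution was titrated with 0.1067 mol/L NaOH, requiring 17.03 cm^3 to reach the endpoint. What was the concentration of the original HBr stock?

n(NaOH) = 0.1067 x 0.01703 = 0.001817 mol.
n(HBr) in the aliquot = 0.001817 mol.
[diluted HBr] = 0.001817 / 0.01805 = 0.1007 M.
Dilution factor = 500.0/20.23 = 24.72, so [stock] = 0.1007 x 24.72 = 2.49 M.

2.49 M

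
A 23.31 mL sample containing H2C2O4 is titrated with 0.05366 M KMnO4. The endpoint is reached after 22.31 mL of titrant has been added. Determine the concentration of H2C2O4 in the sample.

0.128 M

n(KMnO4) = 0.05366 x 0.02231 = 0.001197 mol.
From the balanced equation, 2 mol KMnO4 reacts with 5 mol H2C2O4, so n(H2C2O4) = 0.001197 x 5/2 = 0.002993 mol.
[H2C2O4] = 0.002993 / 0.02331 L = 0.128 M.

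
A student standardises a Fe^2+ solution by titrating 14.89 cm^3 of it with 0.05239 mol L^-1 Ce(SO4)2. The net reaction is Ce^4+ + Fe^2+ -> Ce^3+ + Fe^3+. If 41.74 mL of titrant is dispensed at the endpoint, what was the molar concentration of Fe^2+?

n(Ce(SO4)2) = 0.05239 x 0.04174 = 0.002187 mol.
From the balanced equation, 1 mol Ce(SO4)2 reacts with 1 mol Fe^2+, so n(Fe^2+) = 0.002187 x 1/1 = 0.002187 mol.
[Fe^2+] = 0.002187 / 0.01489 L = 0.147 M.

0.147 M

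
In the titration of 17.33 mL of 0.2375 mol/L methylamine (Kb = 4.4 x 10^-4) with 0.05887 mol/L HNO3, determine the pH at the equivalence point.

5.98

n(CH3NH2) = 0.2375 x 0.01733 = 0.004116 mol; V(HNO3) at equivalence = 0.004116/0.05887 = 0.06991 L.
At equivalence the base is fully converted to CH3NH3+; total volume = 0.08724 L, so [CH3NH3+] = 0.004116/0.08724 = 0.04718 M.
Ka(CH3NH3+) = Kw/Kb = 1.0e-14 / 4.4 x 10^-4 = 2.27e-11.
[H^+] = sqrt(Ka x [CH3NH3+]) = sqrt(2.27e-11 x 0.04718) = 1.04e-6 M.
pH = -log(1.04e-6) = 5.98.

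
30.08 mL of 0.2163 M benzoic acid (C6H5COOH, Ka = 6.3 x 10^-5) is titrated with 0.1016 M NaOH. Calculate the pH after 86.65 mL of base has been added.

n(acid) = 0.2163 x 0.03008 = 0.006506 mol; n(NaOH) added = 0.1016 x 0.08665 = 0.008804 mol.
Base is in excess by 0.008804 - 0.006506 = 0.002297 mol in a total volume of 0.1167 L.
[OH^-] = 0.002297/0.1167 = 0.01968 M, so pOH = 1.71 and pH = 14.00 - 1.71 = 12.29.

12.29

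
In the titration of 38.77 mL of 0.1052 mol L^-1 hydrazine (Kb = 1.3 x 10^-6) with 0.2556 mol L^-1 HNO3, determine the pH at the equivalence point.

4.62

n(N2H4) = 0.1052 x 0.03877 = 0.004079 mol; V(HNO3) at equivalence = 0.004079/0.2556 = 0.01596 L.
At equivalence the base is fully converted to N2H5+; total volume = 0.05473 L, so [N2H5+] = 0.004079/0.05473 = 0.07453 M.
Ka(N2H5+) = Kw/Kb = 1.0e-14 / 1.3 x 10^-6 = 7.69e-9.
[H^+] = sqrt(Ka x [N2H5+]) = sqrt(7.69e-9 x 0.07453) = 2.39e-5 M.
pH = -log(2.39e-5) = 4.62.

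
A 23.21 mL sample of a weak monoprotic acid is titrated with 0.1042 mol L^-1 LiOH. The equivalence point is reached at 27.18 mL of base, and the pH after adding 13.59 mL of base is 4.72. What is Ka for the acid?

1.9 x 10^-5

13.59 mL is half of the equivalence volume, so this is the half-equivalence point where [HA] = [A^-].
At half-equivalence pH = pKa, so pKa = 4.72.
Ka = 10^(-4.72) = 1.9 x 10^-5.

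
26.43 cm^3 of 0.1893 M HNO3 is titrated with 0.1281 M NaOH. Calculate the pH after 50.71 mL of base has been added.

12.29

n(acid) = 0.1893 x 0.02643 = 0.005003 mol; n(NaOH) added = 0.1281 x 0.05071 = 0.006496 mol.
Base is in excess by 0.006496 - 0.005003 = 0.001493 mol in a total volume of 0.07714 L.
[OH^-] = 0.001493/0.07714 = 0.01935 M, so pOH = 1.71 and pH = 14.00 - 1.71 = 12.29.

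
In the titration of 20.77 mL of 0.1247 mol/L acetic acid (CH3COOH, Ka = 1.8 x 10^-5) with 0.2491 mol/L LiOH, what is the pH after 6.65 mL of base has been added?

4.99

Initial n(CH3COOH) = 0.1247 x 0.02077 = 0.002590 mol.
n(LiOH) added = 0.2491 x 0.006650 = 0.001657 mol, converting that many moles of CH3COOH to CH3COO-.
Remaining n(CH3COOH) = 0.0009335 mol; n(CH3COO-) = 0.001657 mol.
By Henderson-Hasselbalch, pH = pKa + log([A^-]/[HA]) = 4.74 + log(0.001657/0.0009335) = 4.74 + (+0.25) = 4.99.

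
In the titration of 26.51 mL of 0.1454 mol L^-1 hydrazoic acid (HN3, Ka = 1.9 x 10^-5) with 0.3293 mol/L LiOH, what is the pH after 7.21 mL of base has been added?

Initial n(HN3) = 0.1454 x 0.02651 = 0.003855 mol.
n(LiOH) added = 0.3293 x 0.007210 = 0.002374 mol, converting that many moles of HN3 to N3-.
Remaining n(HN3) = 0.001480 mol; n(N3-) = 0.002374 mol.
By Henderson-Hasselbalch, pH = pKa + log([A^-]/[HA]) = 4.72 + log(0.002374/0.001480) = 4.72 + (+0.21) = 4.93.

4.93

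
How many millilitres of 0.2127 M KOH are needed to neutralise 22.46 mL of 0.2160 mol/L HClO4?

22.8 mL

n(HClO4) = 0.2160 mol/L x 0.02246 L = 0.004851 mol.
At equivalence n(KOH) = n(HClO4) = 0.004851 mol.
V(KOH) = 0.004851 / 0.2127 = 0.02281 L = 22.8 mL.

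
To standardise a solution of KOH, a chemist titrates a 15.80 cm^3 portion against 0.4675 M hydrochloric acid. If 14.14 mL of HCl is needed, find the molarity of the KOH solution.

n(HCl) delivered = 0.4675 x 0.01414 = 0.006610 mol.
For a 1:1 reaction, n(KOH) = 0.006610 mol.
[KOH] = 0.006610 mol / 0.01580 L = 0.418 M.

0.418 M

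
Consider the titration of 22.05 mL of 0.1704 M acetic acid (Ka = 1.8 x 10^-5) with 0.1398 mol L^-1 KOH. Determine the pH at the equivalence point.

n(CH3COOH) = 0.1704 x 0.02205 = 0.003757 mol; V(KOH) at equivalence = 0.003757/0.1398 = 0.02688 L.
At equivalence all the acid is converted to CH3COO-; total volume = 0.02205 + 0.02688 = 0.04893 L, so [CH3COO-] = 0.003757/0.04893 = 0.07680 M.
Kb = Kw/Ka = 1.0e-14 / 1.8 x 10^-5 = 5.56e-10.
[OH^-] = sqrt(Kb x [CH3COO-]) = sqrt(5.56e-10 x 0.07680) = 6.53e-6 M.
pOH = 5.18, so pH = 14.00 - 5.18 = 8.82.

8.82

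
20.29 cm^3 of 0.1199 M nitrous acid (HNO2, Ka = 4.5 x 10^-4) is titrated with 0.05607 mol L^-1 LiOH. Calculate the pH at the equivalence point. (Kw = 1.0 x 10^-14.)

n(HNO2) = 0.1199 x 0.02029 = 0.002433 mol; V(LiOH) at equivalence = 0.002433/0.05607 = 0.04339 L.
At equivalence all the acid is converted to NO2-; total volume = 0.02029 + 0.04339 = 0.06368 L, so [NO2-] = 0.002433/0.06368 = 0.03820 M.
Kb = Kw/Ka = 1.0e-14 / 4.5 x 10^-4 = 2.22e-11.
[OH^-] = sqrt(Kb x [NO2-]) = sqrt(2.22e-11 x 0.03820) = 9.21e-7 M.
pOH = 6.04, so pH = 14.00 - 6.04 = 7.96.

7.96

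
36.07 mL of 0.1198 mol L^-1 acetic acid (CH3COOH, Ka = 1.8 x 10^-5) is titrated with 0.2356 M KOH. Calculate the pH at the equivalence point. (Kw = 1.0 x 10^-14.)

8.82

n(CH3COOH) = 0.1198 x 0.03607 = 0.004321 mol; V(KOH) at equivalence = 0.004321/0.2356 = 0.01834 L.
At equivalence all the acid is converted to CH3COO-; total volume = 0.03607 + 0.01834 = 0.05441 L, so [CH3COO-] = 0.004321/0.05441 = 0.07942 M.
Kb = Kw/Ka = 1.0e-14 / 1.8 x 10^-5 = 5.56e-10.
[OH^-] = sqrt(Kb x [CH3COO-]) = sqrt(5.56e-10 x 0.07942) = 6.64e-6 M.
pOH = 5.18, so pH = 14.00 - 5.18 = 8.82.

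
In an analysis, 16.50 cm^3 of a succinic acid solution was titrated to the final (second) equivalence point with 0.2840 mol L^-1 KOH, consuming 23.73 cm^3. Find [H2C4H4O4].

0.204 M

n(KOH) = 0.2840 x 0.02373 = 0.006739 mol.
At the final (second) equivalence point, 2 mol OH^- react per mol H2C4H4O4, so n(H2C4H4O4) = 0.006739 / 2 = 0.003370 mol.
[H2C4H4O4] = 0.003370 / 0.01650 L = 0.204 M.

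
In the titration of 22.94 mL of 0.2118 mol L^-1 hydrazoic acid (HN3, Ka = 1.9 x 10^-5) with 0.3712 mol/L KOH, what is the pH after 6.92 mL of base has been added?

4.77

Initial n(HN3) = 0.2118 x 0.02294 = 0.004859 mol.
n(KOH) added = 0.3712 x 0.006920 = 0.002569 mol, converting that many moles of HN3 to N3-.
Remaining n(HN3) = 0.002290 mol; n(N3-) = 0.002569 mol.
By Henderson-Hasselbalch, pH = pKa + log([A^-]/[HA]) = 4.72 + log(0.002569/0.002290) = 4.72 + (+0.05) = 4.77.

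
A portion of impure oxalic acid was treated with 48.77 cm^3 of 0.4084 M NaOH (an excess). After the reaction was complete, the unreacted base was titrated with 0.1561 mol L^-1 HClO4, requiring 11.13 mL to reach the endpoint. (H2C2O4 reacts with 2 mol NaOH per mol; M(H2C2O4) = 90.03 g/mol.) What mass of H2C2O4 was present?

Total n(NaOH) added = 0.4084 x 0.04877 = 0.01992 mol.
n(HClO4) used = 0.1561 x 0.01113 = 0.001737 mol, which equals the excess n(NaOH).
So n(NaOH) consumed by the sample = 0.01992 - 0.001737 = 0.01818 mol.
n(H2C2O4) = 0.01818 / 2 = 0.009090 mol.
mass = 0.009090 mol x 90.03 g/mol = 0.818 g.

0.818 g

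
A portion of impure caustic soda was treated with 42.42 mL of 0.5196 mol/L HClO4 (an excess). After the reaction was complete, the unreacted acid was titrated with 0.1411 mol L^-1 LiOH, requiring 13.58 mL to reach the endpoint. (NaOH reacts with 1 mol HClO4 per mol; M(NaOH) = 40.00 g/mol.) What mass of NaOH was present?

Total n(HClO4) added = 0.5196 x 0.04242 = 0.02204 mol.
n(LiOH) used = 0.1411 x 0.01358 = 0.001916 mol, which equals the excess n(HClO4).
So n(HClO4) consumed by the sample = 0.02204 - 0.001916 = 0.02013 mol.
n(NaOH) = 0.02013 / 1 = 0.02013 mol.
mass = 0.02013 mol x 40.00 g/mol = 0.805 g.

0.805 g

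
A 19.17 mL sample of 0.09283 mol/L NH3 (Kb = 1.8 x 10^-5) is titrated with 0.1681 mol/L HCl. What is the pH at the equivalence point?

n(NH3) = 0.09283 x 0.01917 = 0.001780 mol; V(HCl) at equivalence = 0.001780/0.1681 = 0.01059 L.
At equivalence the base is fully converted to NH4+; total volume = 0.02976 L, so [NH4+] = 0.001780/0.02976 = 0.05980 M.
Ka(NH4+) = Kw/Kb = 1.0e-14 / 1.8 x 10^-5 = 5.56e-10.
[H^+] = sqrt(Ka x [NH4+]) = sqrt(5.56e-10 x 0.05980) = 5.76e-6 M.
pH = -log(5.76e-6) = 5.24.

5.24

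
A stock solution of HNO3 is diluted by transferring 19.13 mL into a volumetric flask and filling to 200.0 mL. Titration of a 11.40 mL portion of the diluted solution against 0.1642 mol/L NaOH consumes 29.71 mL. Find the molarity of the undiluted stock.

n(NaOH) = 0.1642 x 0.02971 = 0.004878 mol.
n(HNO3) in the aliquot = 0.004878 mol.
[diluted HNO3] = 0.004878 / 0.01140 = 0.4279 M.
Dilution factor = 200.0/19.13 = 10.45, so [stock] = 0.4279 x 10.45 = 4.47 M.

4.47 M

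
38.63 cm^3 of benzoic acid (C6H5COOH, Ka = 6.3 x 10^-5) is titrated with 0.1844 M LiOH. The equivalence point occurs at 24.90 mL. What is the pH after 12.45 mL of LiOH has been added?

12.45 mL is exactly half the equivalence volume (24.90/2), i.e. the half-equivalence point.
There, n(HA) = n(A^-), so pH = pKa = -log(6.3 x 10^-5) = 4.20.

4.20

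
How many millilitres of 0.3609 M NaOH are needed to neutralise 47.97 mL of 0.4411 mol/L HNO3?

58.6 mL

n(HNO3) = 0.4411 mol/L x 0.04797 L = 0.02116 mol.
At equivalence n(NaOH) = n(HNO3) = 0.02116 mol.
V(NaOH) = 0.02116 / 0.3609 = 0.05863 L = 58.6 mL.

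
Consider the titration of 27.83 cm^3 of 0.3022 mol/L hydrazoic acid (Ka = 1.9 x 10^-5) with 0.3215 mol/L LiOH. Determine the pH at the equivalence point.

8.96

n(HN3) = 0.3022 x 0.02783 = 0.008410 mol; V(LiOH) at equivalence = 0.008410/0.3215 = 0.02616 L.
At equivalence all the acid is converted to N3-; total volume = 0.02783 + 0.02616 = 0.05399 L, so [N3-] = 0.008410/0.05399 = 0.1558 M.
Kb = Kw/Ka = 1.0e-14 / 1.9 x 10^-5 = 5.26e-10.
[OH^-] = sqrt(Kb x [N3-]) = sqrt(5.26e-10 x 0.1558) = 9.05e-6 M.
pOH = 5.04, so pH = 14.00 - 5.04 = 8.96.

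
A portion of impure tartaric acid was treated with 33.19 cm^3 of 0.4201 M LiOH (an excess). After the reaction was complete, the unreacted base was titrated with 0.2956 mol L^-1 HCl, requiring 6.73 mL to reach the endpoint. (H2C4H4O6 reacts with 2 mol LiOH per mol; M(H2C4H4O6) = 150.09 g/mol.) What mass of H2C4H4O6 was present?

Total n(LiOH) added = 0.4201 x 0.03319 = 0.01394 mol.
n(HCl) used = 0.2956 x 0.006730 = 0.001989 mol, which equals the excess n(LiOH).
So n(LiOH) consumed by the sample = 0.01394 - 0.001989 = 0.01195 mol.
n(H2C4H4O6) = 0.01195 / 2 = 0.005977 mol.
mass = 0.005977 mol x 150.09 g/mol = 0.897 g.

0.897 g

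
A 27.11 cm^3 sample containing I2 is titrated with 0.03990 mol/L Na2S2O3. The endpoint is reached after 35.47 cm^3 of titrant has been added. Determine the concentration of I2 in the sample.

n(Na2S2O3) = 0.03990 x 0.03547 = 0.001415 mol.
From the balanced equation, 2 mol Na2S2O3 reacts with 1 mol I2, so n(I2) = 0.001415 x 1/2 = 0.0007076 mol.
[I2] = 0.0007076 / 0.02711 L = 0.0261 M.

0.0261 M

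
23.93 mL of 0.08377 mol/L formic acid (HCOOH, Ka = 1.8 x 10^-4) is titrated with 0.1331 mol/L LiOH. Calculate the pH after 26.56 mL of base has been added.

n(acid) = 0.08377 x 0.02393 = 0.002005 mol; n(LiOH) added = 0.1331 x 0.02656 = 0.003535 mol.
Base is in excess by 0.003535 - 0.002005 = 0.001531 mol in a total volume of 0.05049 L.
[OH^-] = 0.001531/0.05049 = 0.03031 M, so pOH = 1.52 and pH = 14.00 - 1.52 = 12.48.

12.48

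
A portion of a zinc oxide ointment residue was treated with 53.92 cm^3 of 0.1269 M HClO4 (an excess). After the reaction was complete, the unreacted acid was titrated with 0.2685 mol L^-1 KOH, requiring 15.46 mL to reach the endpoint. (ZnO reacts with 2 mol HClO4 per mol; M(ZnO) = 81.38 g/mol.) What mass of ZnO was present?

0.110 g

Total n(HClO4) added = 0.1269 x 0.05392 = 0.006842 mol.
n(KOH) used = 0.2685 x 0.01546 = 0.004151 mol, which equals the excess n(HClO4).
So n(HClO4) consumed by the sample = 0.006842 - 0.004151 = 0.002691 mol.
n(ZnO) = 0.002691 / 2 = 0.001346 mol.
mass = 0.001346 mol x 81.38 g/mol = 0.110 g.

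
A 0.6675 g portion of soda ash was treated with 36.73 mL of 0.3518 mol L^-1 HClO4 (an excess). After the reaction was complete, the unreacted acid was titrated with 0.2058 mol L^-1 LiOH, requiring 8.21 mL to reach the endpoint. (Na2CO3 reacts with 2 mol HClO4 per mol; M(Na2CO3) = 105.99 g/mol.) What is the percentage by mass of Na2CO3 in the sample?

Total n(HClO4) added = 0.3518 x 0.03673 = 0.01292 mol.
n(LiOH) used = 0.2058 x 0.008210 = 0.001690 mol, which equals the excess n(HClO4).
So n(HClO4) consumed by the sample = 0.01292 - 0.001690 = 0.01123 mol.
n(Na2CO3) = 0.01123 / 2 = 0.005616 mol.
mass Na2CO3 = 0.005616 x 105.99 = 0.5952 g, so %Na2CO3 = 0.5952/0.6675 x 100 = 89.2%.

89.2%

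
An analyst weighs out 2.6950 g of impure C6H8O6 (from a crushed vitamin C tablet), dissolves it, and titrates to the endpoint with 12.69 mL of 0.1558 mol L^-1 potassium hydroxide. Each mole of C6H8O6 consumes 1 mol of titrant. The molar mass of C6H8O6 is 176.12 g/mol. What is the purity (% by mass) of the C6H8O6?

12.9%

n(KOH) = 0.1558 x 0.01269 = 0.001977 mol.
n(C6H8O6) = 0.001977 / 1 = 0.001977 mol.
mass of C6H8O6 = 0.001977 x 176.12 = 0.3482 g.
% purity = 0.3482 / 2.6950 x 100 = 12.9%.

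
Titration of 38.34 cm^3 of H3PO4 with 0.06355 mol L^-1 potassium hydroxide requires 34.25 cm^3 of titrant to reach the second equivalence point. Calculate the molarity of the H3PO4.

0.0284 M

n(KOH) = 0.06355 x 0.03425 = 0.002177 mol.
At the second equivalence point, 2 mol OH^- react per mol H3PO4, so n(H3PO4) = 0.002177 / 2 = 0.001088 mol.
[H3PO4] = 0.001088 / 0.03834 L = 0.0284 M.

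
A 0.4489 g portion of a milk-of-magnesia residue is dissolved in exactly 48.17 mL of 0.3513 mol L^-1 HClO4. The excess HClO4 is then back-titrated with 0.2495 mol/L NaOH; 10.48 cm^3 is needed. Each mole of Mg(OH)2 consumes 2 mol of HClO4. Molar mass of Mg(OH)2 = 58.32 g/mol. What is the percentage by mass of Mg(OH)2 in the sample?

Total n(HClO4) added = 0.3513 x 0.04817 = 0.01692 mol.
n(NaOH) used = 0.2495 x 0.01048 = 0.002615 mol, which equals the excess n(HClO4).
So n(HClO4) consumed by the sample = 0.01692 - 0.002615 = 0.01431 mol.
n(Mg(OH)2) = 0.01431 / 2 = 0.007154 mol.
mass Mg(OH)2 = 0.007154 x 58.32 = 0.4172 g, so %Mg(OH)2 = 0.4172/0.4489 x 100 = 92.9%.

92.9%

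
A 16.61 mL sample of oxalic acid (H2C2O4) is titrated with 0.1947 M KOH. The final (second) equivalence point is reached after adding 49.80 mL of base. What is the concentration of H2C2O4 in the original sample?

0.292 M

n(KOH) = 0.1947 x 0.04980 = 0.009696 mol.
At the final (second) equivalence point, 2 mol OH^- react per mol H2C2O4, so n(H2C2O4) = 0.009696 / 2 = 0.004848 mol.
[H2C2O4] = 0.004848 / 0.01661 L = 0.292 M.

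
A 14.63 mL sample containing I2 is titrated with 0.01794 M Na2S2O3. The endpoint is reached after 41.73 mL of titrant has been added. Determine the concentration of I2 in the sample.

n(Na2S2O3) = 0.01794 x 0.04173 = 0.0007486 mol.
From the balanced equation, 2 mol Na2S2O3 reacts with 1 mol I2, so n(I2) = 0.0007486 x 1/2 = 0.0003743 mol.
[I2] = 0.0003743 / 0.01463 L = 0.0256 M.

0.0256 M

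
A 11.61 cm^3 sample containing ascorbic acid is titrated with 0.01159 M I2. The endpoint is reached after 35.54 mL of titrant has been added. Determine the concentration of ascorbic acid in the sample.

n(I2) = 0.01159 x 0.03554 = 0.0004119 mol.
From the balanced equation, 1 mol I2 reacts with 1 mol ascorbic acid, so n(ascorbic acid) = 0.0004119 x 1/1 = 0.0004119 mol.
[ascorbic acid] = 0.0004119 / 0.01161 L = 0.0355 M.

0.0355 M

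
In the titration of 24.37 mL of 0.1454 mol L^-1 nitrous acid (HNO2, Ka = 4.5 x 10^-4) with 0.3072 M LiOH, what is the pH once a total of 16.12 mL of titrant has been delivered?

12.54

n(acid) = 0.1454 x 0.02437 = 0.003543 mol; n(LiOH) added = 0.3072 x 0.01612 = 0.004952 mol.
Base is in excess by 0.004952 - 0.003543 = 0.001409 mol in a total volume of 0.04049 L.
[OH^-] = 0.001409/0.04049 = 0.03479 M, so pOH = 1.46 and pH = 14.00 - 1.46 = 12.54.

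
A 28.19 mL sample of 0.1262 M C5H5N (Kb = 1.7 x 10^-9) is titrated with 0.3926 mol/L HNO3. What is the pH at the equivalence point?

n(C5H5N) = 0.1262 x 0.02819 = 0.003558 mol; V(HNO3) at equivalence = 0.003558/0.3926 = 0.009062 L.
At equivalence the base is fully converted to C5H5NH+; total volume = 0.03725 L, so [C5H5NH+] = 0.003558/0.03725 = 0.09550 M.
Ka(C5H5NH+) = Kw/Kb = 1.0e-14 / 1.7 x 10^-9 = 5.88e-6.
[H^+] = sqrt(Ka x [C5H5NH+]) = sqrt(5.88e-6 x 0.09550) = 0.000750 M.
pH = -log(0.000750) = 3.13.

3.13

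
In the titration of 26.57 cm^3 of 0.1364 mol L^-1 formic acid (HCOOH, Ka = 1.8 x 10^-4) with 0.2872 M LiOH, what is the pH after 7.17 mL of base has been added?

Initial n(HCOOH) = 0.1364 x 0.02657 = 0.003624 mol.
n(LiOH) added = 0.2872 x 0.007170 = 0.002059 mol, converting that many moles of HCOOH to HCOO-.
Remaining n(HCOOH) = 0.001565 mol; n(HCOO-) = 0.002059 mol.
By Henderson-Hasselbalch, pH = pKa + log([A^-]/[HA]) = 3.74 + log(0.002059/0.001565) = 3.74 + (+0.12) = 3.86.

3.86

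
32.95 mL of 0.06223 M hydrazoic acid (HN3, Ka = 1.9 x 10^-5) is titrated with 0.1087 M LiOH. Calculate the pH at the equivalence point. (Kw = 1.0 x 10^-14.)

8.66

n(HN3) = 0.06223 x 0.03295 = 0.002050 mol; V(LiOH) at equivalence = 0.002050/0.1087 = 0.01886 L.
At equivalence all the acid is converted to N3-; total volume = 0.03295 + 0.01886 = 0.05181 L, so [N3-] = 0.002050/0.05181 = 0.03957 M.
Kb = Kw/Ka = 1.0e-14 / 1.9 x 10^-5 = 5.26e-10.
[OH^-] = sqrt(Kb x [N3-]) = sqrt(5.26e-10 x 0.03957) = 4.56e-6 M.
pOH = 5.34, so pH = 14.00 - 5.34 = 8.66.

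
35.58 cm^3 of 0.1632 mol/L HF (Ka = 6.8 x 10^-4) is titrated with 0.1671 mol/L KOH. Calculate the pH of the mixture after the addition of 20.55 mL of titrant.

3.33

Initial n(HF) = 0.1632 x 0.03558 = 0.005807 mol.
n(KOH) added = 0.1671 x 0.02055 = 0.003434 mol, converting that many moles of HF to F-.
Remaining n(HF) = 0.002373 mol; n(F-) = 0.003434 mol.
By Henderson-Hasselbalch, pH = pKa + log([A^-]/[HA]) = 3.17 + log(0.003434/0.002373) = 3.17 + (+0.16) = 3.33.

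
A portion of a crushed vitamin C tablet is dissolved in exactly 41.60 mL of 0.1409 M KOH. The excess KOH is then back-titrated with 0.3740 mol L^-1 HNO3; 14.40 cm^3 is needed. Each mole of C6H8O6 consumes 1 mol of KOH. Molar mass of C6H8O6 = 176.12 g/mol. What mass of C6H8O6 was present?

Total n(KOH) added = 0.1409 x 0.04160 = 0.005861 mol.
n(HNO3) used = 0.3740 x 0.01440 = 0.005386 mol, which equals the excess n(KOH).
So n(KOH) consumed by the sample = 0.005861 - 0.005386 = 0.0004758 mol.
n(C6H8O6) = 0.0004758 / 1 = 0.0004758 mol.
mass = 0.0004758 mol x 176.12 g/mol = 0.0838 g.

0.0838 g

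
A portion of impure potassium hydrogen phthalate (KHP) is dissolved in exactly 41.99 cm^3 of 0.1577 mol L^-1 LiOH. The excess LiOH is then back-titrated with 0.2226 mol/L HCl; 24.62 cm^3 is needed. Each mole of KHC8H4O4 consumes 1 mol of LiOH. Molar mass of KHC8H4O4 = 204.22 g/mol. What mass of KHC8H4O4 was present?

0.233 g

Total n(LiOH) added = 0.1577 x 0.04199 = 0.006622 mol.
n(HCl) used = 0.2226 x 0.02462 = 0.005480 mol, which equals the excess n(LiOH).
So n(LiOH) consumed by the sample = 0.006622 - 0.005480 = 0.001141 mol.
n(KHC8H4O4) = 0.001141 / 1 = 0.001141 mol.
mass = 0.001141 mol x 204.22 g/mol = 0.233 g.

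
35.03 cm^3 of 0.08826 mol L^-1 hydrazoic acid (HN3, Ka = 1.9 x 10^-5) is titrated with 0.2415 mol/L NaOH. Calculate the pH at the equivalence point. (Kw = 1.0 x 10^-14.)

n(HN3) = 0.08826 x 0.03503 = 0.003092 mol; V(NaOH) at equivalence = 0.003092/0.2415 = 0.01280 L.
At equivalence all the acid is converted to N3-; total volume = 0.03503 + 0.01280 = 0.04783 L, so [N3-] = 0.003092/0.04783 = 0.06464 M.
Kb = Kw/Ka = 1.0e-14 / 1.9 x 10^-5 = 5.26e-10.
[OH^-] = sqrt(Kb x [N3-]) = sqrt(5.26e-10 x 0.06464) = 5.83e-6 M.
pOH = 5.23, so pH = 14.00 - 5.23 = 8.77.

8.77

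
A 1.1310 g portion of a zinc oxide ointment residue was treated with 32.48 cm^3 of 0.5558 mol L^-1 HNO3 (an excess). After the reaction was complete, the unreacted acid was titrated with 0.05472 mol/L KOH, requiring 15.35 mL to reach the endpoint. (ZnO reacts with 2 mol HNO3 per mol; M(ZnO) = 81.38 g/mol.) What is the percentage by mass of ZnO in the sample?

Total n(HNO3) added = 0.5558 x 0.03248 = 0.01805 mol.
n(KOH) used = 0.05472 x 0.01535 = 0.0008400 mol, which equals the excess n(HNO3).
So n(HNO3) consumed by the sample = 0.01805 - 0.0008400 = 0.01721 mol.
n(ZnO) = 0.01721 / 2 = 0.008606 mol.
mass ZnO = 0.008606 x 81.38 = 0.7004 g, so %ZnO = 0.7004/1.1310 x 100 = 61.9%.

61.9%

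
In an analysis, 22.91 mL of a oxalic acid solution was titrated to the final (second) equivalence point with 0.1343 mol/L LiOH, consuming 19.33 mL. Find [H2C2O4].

n(LiOH) = 0.1343 x 0.01933 = 0.002596 mol.
At the final (second) equivalence point, 2 mol OH^- react per mol H2C2O4, so n(H2C2O4) = 0.002596 / 2 = 0.001298 mol.
[H2C2O4] = 0.001298 / 0.02291 L = 0.0567 M.

0.0567 M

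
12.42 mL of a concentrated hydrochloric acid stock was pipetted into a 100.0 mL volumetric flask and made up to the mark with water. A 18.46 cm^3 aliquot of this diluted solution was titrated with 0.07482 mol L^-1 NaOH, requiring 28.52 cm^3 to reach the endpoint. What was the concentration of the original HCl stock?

n(NaOH) = 0.07482 x 0.02852 = 0.002134 mol.
n(HCl) in the aliquot = 0.002134 mol.
[diluted HCl] = 0.002134 / 0.01846 = 0.1156 M.
Dilution factor = 100.0/12.42 = 8.052, so [stock] = 0.1156 x 8.052 = 0.931 M.

0.931 M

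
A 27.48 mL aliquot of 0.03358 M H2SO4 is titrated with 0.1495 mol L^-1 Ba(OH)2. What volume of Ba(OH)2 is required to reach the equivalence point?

6.17 mL

n(H2SO4) = 0.03358 mol/L x 0.02748 L = 0.0009228 mol.
At equivalence n(Ba(OH)2) = n(H2SO4) = 0.0009228 mol.
V(Ba(OH)2) = 0.0009228 / 0.1495 = 0.006172 L = 6.17 mL.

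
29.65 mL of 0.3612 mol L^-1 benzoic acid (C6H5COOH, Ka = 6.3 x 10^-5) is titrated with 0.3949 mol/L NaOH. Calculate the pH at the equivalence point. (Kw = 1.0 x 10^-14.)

8.74

n(C6H5COOH) = 0.3612 x 0.02965 = 0.01071 mol; V(NaOH) at equivalence = 0.01071/0.3949 = 0.02712 L.
At equivalence all the acid is converted to C6H5COO-; total volume = 0.02965 + 0.02712 = 0.05677 L, so [C6H5COO-] = 0.01071/0.05677 = 0.1886 M.
Kb = Kw/Ka = 1.0e-14 / 6.3 x 10^-5 = 1.59e-10.
[OH^-] = sqrt(Kb x [C6H5COO-]) = sqrt(1.59e-10 x 0.1886) = 5.47e-6 M.
pOH = 5.26, so pH = 14.00 - 5.26 = 8.74.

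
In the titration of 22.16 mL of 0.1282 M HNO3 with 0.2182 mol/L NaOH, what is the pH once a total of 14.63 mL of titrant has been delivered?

11.98

n(acid) = 0.1282 x 0.02216 = 0.002841 mol; n(NaOH) added = 0.2182 x 0.01463 = 0.003192 mol.
Base is in excess by 0.003192 - 0.002841 = 0.0003514 mol in a total volume of 0.03679 L.
[OH^-] = 0.0003514/0.03679 = 0.009550 M, so pOH = 2.02 and pH = 14.00 - 2.02 = 11.98.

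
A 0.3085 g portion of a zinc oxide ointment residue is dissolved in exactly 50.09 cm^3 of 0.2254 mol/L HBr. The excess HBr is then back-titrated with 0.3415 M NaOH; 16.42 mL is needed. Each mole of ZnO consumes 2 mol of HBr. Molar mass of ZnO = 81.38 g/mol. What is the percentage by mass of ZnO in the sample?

75.0%

Total n(HBr) added = 0.2254 x 0.05009 = 0.01129 mol.
n(NaOH) used = 0.3415 x 0.01642 = 0.005607 mol, which equals the excess n(HBr).
So n(HBr) consumed by the sample = 0.01129 - 0.005607 = 0.005683 mol.
n(ZnO) = 0.005683 / 2 = 0.002841 mol.
mass ZnO = 0.002841 x 81.38 = 0.2312 g, so %ZnO = 0.2312/0.3085 x 100 = 75.0%.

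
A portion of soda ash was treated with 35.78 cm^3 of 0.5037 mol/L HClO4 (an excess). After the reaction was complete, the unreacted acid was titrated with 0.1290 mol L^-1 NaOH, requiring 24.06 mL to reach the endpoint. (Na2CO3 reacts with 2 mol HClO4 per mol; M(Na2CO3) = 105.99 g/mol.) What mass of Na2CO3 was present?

0.791 g

Total n(HClO4) added = 0.5037 x 0.03578 = 0.01802 mol.
n(NaOH) used = 0.1290 x 0.02406 = 0.003104 mol, which equals the excess n(HClO4).
So n(HClO4) consumed by the sample = 0.01802 - 0.003104 = 0.01492 mol.
n(Na2CO3) = 0.01492 / 2 = 0.007459 mol.
mass = 0.007459 mol x 105.99 g/mol = 0.791 g.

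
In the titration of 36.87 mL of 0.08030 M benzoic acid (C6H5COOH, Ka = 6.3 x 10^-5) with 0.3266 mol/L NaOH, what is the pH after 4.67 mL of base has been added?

4.23

Initial n(C6H5COOH) = 0.08030 x 0.03687 = 0.002961 mol.
n(NaOH) added = 0.3266 x 0.004670 = 0.001525 mol, converting that many moles of C6H5COOH to C6H5COO-.
Remaining n(C6H5COOH) = 0.001435 mol; n(C6H5COO-) = 0.001525 mol.
By Henderson-Hasselbalch, pH = pKa + log([A^-]/[HA]) = 4.20 + log(0.001525/0.001435) = 4.20 + (+0.03) = 4.23.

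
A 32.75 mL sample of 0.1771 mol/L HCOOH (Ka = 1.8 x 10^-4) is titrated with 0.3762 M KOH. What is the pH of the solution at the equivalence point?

8.41

n(HCOOH) = 0.1771 x 0.03275 = 0.005800 mol; V(KOH) at equivalence = 0.005800/0.3762 = 0.01542 L.
At equivalence all the acid is converted to HCOO-; total volume = 0.03275 + 0.01542 = 0.04817 L, so [HCOO-] = 0.005800/0.04817 = 0.1204 M.
Kb = Kw/Ka = 1.0e-14 / 1.8 x 10^-4 = 5.56e-11.
[OH^-] = sqrt(Kb x [HCOO-]) = sqrt(5.56e-11 x 0.1204) = 2.59e-6 M.
pOH = 5.59, so pH = 14.00 - 5.59 = 8.41.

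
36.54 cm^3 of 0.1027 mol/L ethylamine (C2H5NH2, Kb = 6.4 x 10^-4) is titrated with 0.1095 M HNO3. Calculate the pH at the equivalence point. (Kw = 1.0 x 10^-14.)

6.04

n(C2H5NH2) = 0.1027 x 0.03654 = 0.003753 mol; V(HNO3) at equivalence = 0.003753/0.1095 = 0.03427 L.
At equivalence the base is fully converted to C2H5NH3+; total volume = 0.07081 L, so [C2H5NH3+] = 0.003753/0.07081 = 0.05300 M.
Ka(C2H5NH3+) = Kw/Kb = 1.0e-14 / 6.4 x 10^-4 = 1.56e-11.
[H^+] = sqrt(Ka x [C2H5NH3+]) = sqrt(1.56e-11 x 0.05300) = 9.10e-7 M.
pH = -log(9.10e-7) = 6.04.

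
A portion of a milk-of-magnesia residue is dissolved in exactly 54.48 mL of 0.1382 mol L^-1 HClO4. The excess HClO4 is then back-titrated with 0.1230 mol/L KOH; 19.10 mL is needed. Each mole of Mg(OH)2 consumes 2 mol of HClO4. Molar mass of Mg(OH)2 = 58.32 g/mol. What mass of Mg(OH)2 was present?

0.151 g

Total n(HClO4) added = 0.1382 x 0.05448 = 0.007529 mol.
n(KOH) used = 0.1230 x 0.01910 = 0.002349 mol, which equals the excess n(HClO4).
So n(HClO4) consumed by the sample = 0.007529 - 0.002349 = 0.005180 mol.
n(Mg(OH)2) = 0.005180 / 2 = 0.002590 mol.
mass = 0.002590 mol x 58.32 g/mol = 0.151 g.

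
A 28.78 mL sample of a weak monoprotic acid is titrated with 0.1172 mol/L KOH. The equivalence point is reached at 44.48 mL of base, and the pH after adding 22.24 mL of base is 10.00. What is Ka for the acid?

1.0 x 10^-10

22.24 mL is half of the equivalence volume, so this is the half-equivalence point where [HA] = [A^-].
At half-equivalence pH = pKa, so pKa = 10.00.
Ka = 10^(-10.00) = 1.0 x 10^-10.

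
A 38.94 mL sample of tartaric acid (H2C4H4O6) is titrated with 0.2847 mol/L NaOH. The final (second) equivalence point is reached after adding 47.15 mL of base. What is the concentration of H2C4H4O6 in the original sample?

n(NaOH) = 0.2847 x 0.04715 = 0.01342 mol.
At the final (second) equivalence point, 2 mol OH^- react per mol H2C4H4O6, so n(H2C4H4O6) = 0.01342 / 2 = 0.006712 mol.
[H2C4H4O6] = 0.006712 / 0.03894 L = 0.172 M.

0.172 M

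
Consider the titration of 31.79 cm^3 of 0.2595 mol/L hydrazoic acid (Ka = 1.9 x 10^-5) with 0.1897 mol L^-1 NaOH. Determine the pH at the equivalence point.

8.88

n(HN3) = 0.2595 x 0.03179 = 0.008250 mol; V(NaOH) at equivalence = 0.008250/0.1897 = 0.04349 L.
At equivalence all the acid is converted to N3-; total volume = 0.03179 + 0.04349 = 0.07528 L, so [N3-] = 0.008250/0.07528 = 0.1096 M.
Kb = Kw/Ka = 1.0e-14 / 1.9 x 10^-5 = 5.26e-10.
[OH^-] = sqrt(Kb x [N3-]) = sqrt(5.26e-10 x 0.1096) = 7.59e-6 M.
pOH = 5.12, so pH = 14.00 - 5.12 = 8.88.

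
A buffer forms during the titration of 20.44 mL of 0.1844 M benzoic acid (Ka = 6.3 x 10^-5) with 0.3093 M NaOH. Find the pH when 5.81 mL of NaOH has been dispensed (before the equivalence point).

4.16

Initial n(C6H5COOH) = 0.1844 x 0.02044 = 0.003769 mol.
n(NaOH) added = 0.3093 x 0.005810 = 0.001797 mol, converting that many moles of C6H5COOH to C6H5COO-.
Remaining n(C6H5COOH) = 0.001972 mol; n(C6H5COO-) = 0.001797 mol.
By Henderson-Hasselbalch, pH = pKa + log([A^-]/[HA]) = 4.20 + log(0.001797/0.001972) = 4.20 + (-0.04) = 4.16.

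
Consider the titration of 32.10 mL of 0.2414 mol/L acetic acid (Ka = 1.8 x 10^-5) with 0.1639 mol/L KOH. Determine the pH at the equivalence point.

n(CH3COOH) = 0.2414 x 0.03210 = 0.007749 mol; V(KOH) at equivalence = 0.007749/0.1639 = 0.04728 L.
At equivalence all the acid is converted to CH3COO-; total volume = 0.03210 + 0.04728 = 0.07938 L, so [CH3COO-] = 0.007749/0.07938 = 0.09762 M.
Kb = Kw/Ka = 1.0e-14 / 1.8 x 10^-5 = 5.56e-10.
[OH^-] = sqrt(Kb x [CH3COO-]) = sqrt(5.56e-10 x 0.09762) = 7.36e-6 M.
pOH = 5.13, so pH = 14.00 - 5.13 = 8.87.

8.87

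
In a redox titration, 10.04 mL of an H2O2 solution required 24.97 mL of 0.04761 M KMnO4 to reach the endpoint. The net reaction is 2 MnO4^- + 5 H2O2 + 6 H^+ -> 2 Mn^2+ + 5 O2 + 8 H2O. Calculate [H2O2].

n(KMnO4) = 0.04761 x 0.02497 = 0.001189 mol.
From the balanced equation, 2 mol KMnO4 reacts with 5 mol H2O2, so n(H2O2) = 0.001189 x 5/2 = 0.002972 mol.
[H2O2] = 0.002972 / 0.01004 L = 0.296 M.

0.296 M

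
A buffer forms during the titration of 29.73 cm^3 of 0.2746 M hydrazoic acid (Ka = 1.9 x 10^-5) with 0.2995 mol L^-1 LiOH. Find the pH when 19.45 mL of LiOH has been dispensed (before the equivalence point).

Initial n(HN3) = 0.2746 x 0.02973 = 0.008164 mol.
n(LiOH) added = 0.2995 x 0.01945 = 0.005825 mol, converting that many moles of HN3 to N3-.
Remaining n(HN3) = 0.002339 mol; n(N3-) = 0.005825 mol.
By Henderson-Hasselbalch, pH = pKa + log([A^-]/[HA]) = 4.72 + log(0.005825/0.002339) = 4.72 + (+0.40) = 5.12.

5.12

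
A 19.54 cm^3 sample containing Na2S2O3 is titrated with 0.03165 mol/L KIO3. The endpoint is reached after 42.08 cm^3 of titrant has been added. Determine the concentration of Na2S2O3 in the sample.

0.409 M

n(KIO3) = 0.03165 x 0.04208 = 0.001332 mol.
From the balanced equation, 1 mol KIO3 reacts with 6 mol Na2S2O3, so n(Na2S2O3) = 0.001332 x 6/1 = 0.007991 mol.
[Na2S2O3] = 0.007991 / 0.01954 L = 0.409 M.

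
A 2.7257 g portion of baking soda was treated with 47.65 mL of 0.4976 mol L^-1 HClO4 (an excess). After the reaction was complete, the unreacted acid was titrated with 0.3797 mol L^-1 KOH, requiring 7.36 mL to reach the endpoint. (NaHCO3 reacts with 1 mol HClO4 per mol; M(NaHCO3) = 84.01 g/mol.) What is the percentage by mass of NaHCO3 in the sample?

64.5%

Total n(HClO4) added = 0.4976 x 0.04765 = 0.02371 mol.
n(KOH) used = 0.3797 x 0.007360 = 0.002795 mol, which equals the excess n(HClO4).
So n(HClO4) consumed by the sample = 0.02371 - 0.002795 = 0.02092 mol.
n(NaHCO3) = 0.02092 / 1 = 0.02092 mol.
mass NaHCO3 = 0.02092 x 84.01 = 1.757 g, so %NaHCO3 = 1.757/2.7257 x 100 = 64.5%.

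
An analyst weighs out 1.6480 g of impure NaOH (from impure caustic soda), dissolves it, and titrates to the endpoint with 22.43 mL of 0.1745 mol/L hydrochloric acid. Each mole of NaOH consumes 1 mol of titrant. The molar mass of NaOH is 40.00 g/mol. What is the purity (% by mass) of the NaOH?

n(HCl) = 0.1745 x 0.02243 = 0.003914 mol.
n(NaOH) = 0.003914 / 1 = 0.003914 mol.
mass of NaOH = 0.003914 x 40.00 = 0.1566 g.
% purity = 0.1566 / 1.6480 x 100 = 9.50%.

9.50%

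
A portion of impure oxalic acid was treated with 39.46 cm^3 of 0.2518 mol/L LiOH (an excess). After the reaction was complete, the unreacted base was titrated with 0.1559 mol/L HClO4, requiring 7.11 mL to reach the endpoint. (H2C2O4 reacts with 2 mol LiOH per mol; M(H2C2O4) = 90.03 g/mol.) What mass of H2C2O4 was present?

Total n(LiOH) added = 0.2518 x 0.03946 = 0.009936 mol.
n(HClO4) used = 0.1559 x 0.007110 = 0.001108 mol, which equals the excess n(LiOH).
So n(LiOH) consumed by the sample = 0.009936 - 0.001108 = 0.008828 mol.
n(H2C2O4) = 0.008828 / 2 = 0.004414 mol.
mass = 0.004414 mol x 90.03 g/mol = 0.397 g.

0.397 g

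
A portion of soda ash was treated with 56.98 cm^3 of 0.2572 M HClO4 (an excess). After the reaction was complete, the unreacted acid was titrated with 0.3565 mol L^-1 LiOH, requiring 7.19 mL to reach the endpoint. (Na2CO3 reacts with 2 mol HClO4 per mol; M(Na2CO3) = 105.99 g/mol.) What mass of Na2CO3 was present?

0.641 g

Total n(HClO4) added = 0.2572 x 0.05698 = 0.01466 mol.
n(LiOH) used = 0.3565 x 0.007190 = 0.002563 mol, which equals the excess n(HClO4).
So n(HClO4) consumed by the sample = 0.01466 - 0.002563 = 0.01209 mol.
n(Na2CO3) = 0.01209 / 2 = 0.006046 mol.
mass = 0.006046 mol x 105.99 g/mol = 0.641 g.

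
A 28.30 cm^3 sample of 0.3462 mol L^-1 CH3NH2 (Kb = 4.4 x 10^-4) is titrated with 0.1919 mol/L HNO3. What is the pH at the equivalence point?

5.78

n(CH3NH2) = 0.3462 x 0.02830 = 0.009797 mol; V(HNO3) at equivalence = 0.009797/0.1919 = 0.05106 L.
At equivalence the base is fully converted to CH3NH3+; total volume = 0.07936 L, so [CH3NH3+] = 0.009797/0.07936 = 0.1235 M.
Ka(CH3NH3+) = Kw/Kb = 1.0e-14 / 4.4 x 10^-4 = 2.27e-11.
[H^+] = sqrt(Ka x [CH3NH3+]) = sqrt(2.27e-11 x 0.1235) = 1.68e-6 M.
pH = -log(1.68e-6) = 5.78.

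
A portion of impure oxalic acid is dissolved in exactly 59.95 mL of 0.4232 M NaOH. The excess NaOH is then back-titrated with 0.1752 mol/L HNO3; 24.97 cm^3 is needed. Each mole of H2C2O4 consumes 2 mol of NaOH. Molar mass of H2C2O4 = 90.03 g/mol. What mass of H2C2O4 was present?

0.945 g

Total n(NaOH) added = 0.4232 x 0.05995 = 0.02537 mol.
n(HNO3) used = 0.1752 x 0.02497 = 0.004375 mol, which equals the excess n(NaOH).
So n(NaOH) consumed by the sample = 0.02537 - 0.004375 = 0.02100 mol.
n(H2C2O4) = 0.02100 / 2 = 0.01050 mol.
mass = 0.01050 mol x 90.03 g/mol = 0.945 g.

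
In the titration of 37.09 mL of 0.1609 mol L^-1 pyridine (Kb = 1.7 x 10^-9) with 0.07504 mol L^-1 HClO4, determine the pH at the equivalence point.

3.26

n(C5H5N) = 0.1609 x 0.03709 = 0.005968 mol; V(HClO4) at equivalence = 0.005968/0.07504 = 0.07953 L.
At equivalence the base is fully converted to C5H5NH+; total volume = 0.1166 L, so [C5H5NH+] = 0.005968/0.1166 = 0.05117 M.
Ka(C5H5NH+) = Kw/Kb = 1.0e-14 / 1.7 x 10^-9 = 5.88e-6.
[H^+] = sqrt(Ka x [C5H5NH+]) = sqrt(5.88e-6 x 0.05117) = 0.000549 M.
pH = -log(0.000549) = 3.26.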